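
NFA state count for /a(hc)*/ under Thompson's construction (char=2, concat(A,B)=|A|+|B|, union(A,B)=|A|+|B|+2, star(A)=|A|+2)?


Syntax tree has 3 char leaf(s), 0 union(s), 1 star(s)
chars contribute 3×2 = 6; each union adds +2; each star adds +2
Total: 6 + 0 + 2 = 8 states


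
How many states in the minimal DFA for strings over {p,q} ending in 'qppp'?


Track the longest suffix of input matching a prefix of 'qppp': 5 classes (prefixes of length 0..4)
Minimal DFA: 5 states


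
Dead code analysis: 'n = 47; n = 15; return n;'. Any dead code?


first assignment to n is overwritten before any read
Dead: 'n = 47'


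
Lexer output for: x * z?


Scan left to right, longest-match per lexeme
Tokens: ID(x), OP(*), ID(z)


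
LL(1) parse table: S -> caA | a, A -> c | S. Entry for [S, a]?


For [S, a]: 'a' ∈ FIRST(a)
Entry: S -> a


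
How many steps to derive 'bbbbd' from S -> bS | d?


Derivation: S => bS => bbS => bbbS => bbbbS => bbbbd
Steps: 5


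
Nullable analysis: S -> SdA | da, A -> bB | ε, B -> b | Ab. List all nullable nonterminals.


A nonterminal is nullable iff some alternative derives ε (directly, or every symbol in it is nullable)
Nullable: {A}


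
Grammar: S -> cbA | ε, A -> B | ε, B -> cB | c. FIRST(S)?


Per alternative of S: FIRST(cbA) = {c}; FIRST(ε) = {ε}
FIRST(S) = {c, ε}


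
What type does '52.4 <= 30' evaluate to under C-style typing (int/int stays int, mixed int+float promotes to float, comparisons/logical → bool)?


Operand types: float <= int
Rule: comparison yields bool
Result type: bool


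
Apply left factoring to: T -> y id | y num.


Common prefix: 'y'
Factored: T -> y T', T' -> id | num


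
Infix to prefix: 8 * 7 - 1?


left-to-right (same/higher precedence on left): tree is (- (* 8 7) 1)
Prefix: - * 8 7 1


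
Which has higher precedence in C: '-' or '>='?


'-' is additive (level 9); '>=' is relational (level 7)
Higher level binds tighter
'-' has higher precedence than '>='


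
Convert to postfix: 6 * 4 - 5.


Left to right (same or higher precedence on left)
Postfix: 6 4 * 5 -


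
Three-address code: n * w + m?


Break into single-operator statements:
t1 = n * w
t2 = t1 + m


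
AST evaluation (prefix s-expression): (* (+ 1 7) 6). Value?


Evaluate inner: (+ 1 7) = 8
Evaluate root: (* 8 6) = 48
Result: 48


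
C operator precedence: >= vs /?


'/' is multiplicative (level 10); '>=' is relational (level 7)
Higher level binds tighter
'/' has higher precedence than '>='


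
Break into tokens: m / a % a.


Scan left to right, longest-match per lexeme
Tokens: ID(m), OP(/), ID(a), OP(%), ID(a)


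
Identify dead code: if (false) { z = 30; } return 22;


condition is constant false, so the whole block is unreachable
Dead: 'if (false) { z = 30; }'


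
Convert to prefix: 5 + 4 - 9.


left-to-right (same/higher precedence on left): tree is (- (+ 5 4) 9)
Prefix: - + 5 4 9


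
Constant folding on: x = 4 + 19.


4 + 19 = 23 at compile time
Optimized: x = 23


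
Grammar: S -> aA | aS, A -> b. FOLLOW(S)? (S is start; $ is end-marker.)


$ ∈ FOLLOW(S). For each A -> αBβ: add FIRST(β)\{ε} to FOLLOW(B); if β nullable, add FOLLOW(A).
FOLLOW(S) = {$}


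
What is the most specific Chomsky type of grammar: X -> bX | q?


Right-linear: every RHS is a terminal or a terminal followed by one nonterminal
Classification: Type 3 (Regular)


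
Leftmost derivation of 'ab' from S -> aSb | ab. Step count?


Derivation: S => ab
Steps: 1


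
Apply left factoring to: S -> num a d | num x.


Common prefix: 'num'
Factored: S -> num S', S' -> a d | x


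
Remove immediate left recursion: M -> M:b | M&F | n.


Left-recursive alternatives: M:b, M&F; non-recursive: n
Introduce M': M -> nM', M' -> :bM' | &FM' | ε


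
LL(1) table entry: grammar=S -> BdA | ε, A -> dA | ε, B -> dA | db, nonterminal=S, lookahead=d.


For [S, d]: 'd' ∈ FIRST(BdA)
Entry: S -> BdA


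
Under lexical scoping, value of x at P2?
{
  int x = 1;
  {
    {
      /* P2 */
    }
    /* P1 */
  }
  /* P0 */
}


P2's block does not declare x; resolves to the enclosing declaration at depth 0
x = 1


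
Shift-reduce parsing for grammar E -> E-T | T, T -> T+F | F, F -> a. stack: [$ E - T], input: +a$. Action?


'+' can extend T; shift to build T -> T+F
Action: shift


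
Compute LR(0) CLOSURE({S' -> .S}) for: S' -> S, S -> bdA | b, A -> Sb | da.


Start: S' -> .S
For each item with dot before a nonterminal B, add B -> .γ for every B-production
Closure: [S' -> .S, S -> .bdA, S -> .b]


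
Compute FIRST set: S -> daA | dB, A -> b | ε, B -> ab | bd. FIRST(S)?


Per alternative of S: FIRST(daA) = {d}; FIRST(dB) = {d}
FIRST(S) = {d}


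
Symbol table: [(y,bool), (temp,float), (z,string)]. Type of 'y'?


Lookup 'y' → type bool


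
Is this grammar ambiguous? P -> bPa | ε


balanced b^n…a^n: each string has a unique parse
Unambiguous


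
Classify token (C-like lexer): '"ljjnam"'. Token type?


Pattern: double-quoted sequence
Type: STRING_LITERAL


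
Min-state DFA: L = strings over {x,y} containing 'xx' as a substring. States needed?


KMP-style automaton: 2 progress states + 1 absorbing accept = 3
Minimal DFA: 3 states


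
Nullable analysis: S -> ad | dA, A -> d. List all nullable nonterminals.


A nonterminal is nullable iff some alternative derives ε (directly, or every symbol in it is nullable)
Nullable: {}


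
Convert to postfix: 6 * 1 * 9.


Left to right (same or higher precedence on left)
Postfix: 6 1 * 9 *


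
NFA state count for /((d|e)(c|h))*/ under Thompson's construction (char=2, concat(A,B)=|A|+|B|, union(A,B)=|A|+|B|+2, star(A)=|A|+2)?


Syntax tree has 4 char leaf(s), 2 union(s), 1 star(s)
chars contribute 4×2 = 8; each union adds +2; each star adds +2
Total: 8 + 4 + 2 = 14 states


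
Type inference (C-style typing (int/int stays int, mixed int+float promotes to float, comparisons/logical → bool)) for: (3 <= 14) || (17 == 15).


Operand types: bool || bool
Rule: logical operators take bool operands and yield bool
Result type: bool


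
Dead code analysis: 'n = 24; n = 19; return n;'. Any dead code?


first assignment to n is overwritten before any read
Dead: 'n = 24'


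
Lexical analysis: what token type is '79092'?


Pattern: digits only
Type: INTEGER_LITERAL


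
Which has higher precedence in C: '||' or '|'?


'|' is bitwise OR (level 3); '||' is logical OR (level 1)
Higher level binds tighter
'|' has higher precedence than '||'


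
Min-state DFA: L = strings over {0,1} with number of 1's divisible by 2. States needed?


Track (count of 1) mod 2: states 0..1, accept at 0
Minimal DFA: 2 states


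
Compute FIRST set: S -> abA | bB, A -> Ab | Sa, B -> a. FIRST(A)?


Per alternative of A: FIRST(Ab) = {a, b}; FIRST(Sa) = {a, b}
FIRST(A) = {a, b}


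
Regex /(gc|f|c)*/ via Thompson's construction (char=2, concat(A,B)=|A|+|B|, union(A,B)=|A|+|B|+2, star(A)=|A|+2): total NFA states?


Syntax tree has 4 char leaf(s), 2 union(s), 1 star(s)
chars contribute 4×2 = 8; each union adds +2; each star adds +2
Total: 8 + 4 + 2 = 14 states


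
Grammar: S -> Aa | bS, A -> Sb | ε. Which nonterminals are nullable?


A nonterminal is nullable iff some alternative derives ε (directly, or every symbol in it is nullable)
Nullable: {A}


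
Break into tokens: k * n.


Scan left to right, longest-match per lexeme
Tokens: ID(k), OP(*), ID(n)


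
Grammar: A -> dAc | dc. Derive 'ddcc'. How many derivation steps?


Derivation: A => dAc => ddcc
Steps: 2


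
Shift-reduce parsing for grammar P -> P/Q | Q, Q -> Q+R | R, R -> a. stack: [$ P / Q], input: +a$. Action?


'+' can extend Q; shift to build Q -> Q+R
Action: shift


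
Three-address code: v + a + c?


Break into single-operator statements:
t1 = v + a
t2 = t1 + c


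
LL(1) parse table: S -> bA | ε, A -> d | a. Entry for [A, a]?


For [A, a]: 'a' ∈ FIRST(a)
Entry: A -> a


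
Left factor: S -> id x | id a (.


Common prefix: 'id'
Factored: S -> id S', S' -> x | a (


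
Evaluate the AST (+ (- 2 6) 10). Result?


Evaluate inner: (- 2 6) = -4
Evaluate root: (+ -4 10) = 6
Result: 6


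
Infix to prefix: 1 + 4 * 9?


'*' binds tighter: tree is (+ 1 (* 4 9))
Prefix: + 1 * 4 9


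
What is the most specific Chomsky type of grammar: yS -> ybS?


LHS has context (more than one symbol) and |LHS| ≤ |RHS|
Classification: Type 1 (Context-Sensitive)


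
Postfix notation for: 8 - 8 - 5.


Left to right (same or higher precedence on left)
Postfix: 8 8 - 5 -


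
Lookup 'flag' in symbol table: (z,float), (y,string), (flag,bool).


Lookup 'flag' → type bool


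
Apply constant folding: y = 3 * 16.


3 * 16 = 48 at compile time
Optimized: y = 48


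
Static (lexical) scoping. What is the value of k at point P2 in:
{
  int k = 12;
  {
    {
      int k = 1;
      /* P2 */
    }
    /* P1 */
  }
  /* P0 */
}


k declared in the same block as P2
k = 1


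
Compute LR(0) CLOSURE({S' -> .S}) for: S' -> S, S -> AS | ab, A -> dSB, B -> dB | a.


Start: S' -> .S
For each item with dot before a nonterminal B, add B -> .γ for every B-production
Closure: [S' -> .S, S -> .AS, S -> .ab, A -> .dSB]


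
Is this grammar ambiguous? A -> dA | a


right-linear, alternatives start with distinct terminals 'd' vs 'a': unique leftmost derivation
Unambiguous


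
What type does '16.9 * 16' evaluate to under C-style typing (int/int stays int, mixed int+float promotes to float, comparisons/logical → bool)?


Operand types: float * int
Rule: mixed int/float promotes to float; int/int stays int
Result type: float


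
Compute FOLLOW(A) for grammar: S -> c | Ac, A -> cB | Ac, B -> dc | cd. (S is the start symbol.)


$ ∈ FOLLOW(S). For each A -> αBβ: add FIRST(β)\{ε} to FOLLOW(B); if β nullable, add FOLLOW(A).
FOLLOW(A) = {c}


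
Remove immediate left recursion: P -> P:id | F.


Left-recursive alternatives: P:id; non-recursive: F
Introduce P': P -> FP', P' -> :idP' | ε


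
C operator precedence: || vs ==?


'==' is equality (level 6); '||' is logical OR (level 1)
Higher level binds tighter
'==' has higher precedence than '||'


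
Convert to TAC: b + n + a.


Break into single-operator statements:
t1 = b + n
t2 = t1 + a


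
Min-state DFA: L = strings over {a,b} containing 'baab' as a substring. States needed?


KMP-style automaton: 4 progress states + 1 absorbing accept = 5
Minimal DFA: 5 states


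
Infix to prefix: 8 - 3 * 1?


'*' binds tighter: tree is (- 8 (* 3 1))
Prefix: - 8 * 3 1


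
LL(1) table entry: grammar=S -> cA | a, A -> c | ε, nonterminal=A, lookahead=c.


For [A, c]: 'c' ∈ FIRST(c)
Entry: A -> c


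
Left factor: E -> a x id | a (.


Common prefix: 'a'
Factored: E -> a E', E' -> x id | (


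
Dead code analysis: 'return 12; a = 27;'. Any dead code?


statement follows a return and is unreachable
Dead: 'a = 27'


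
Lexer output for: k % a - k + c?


Scan left to right, longest-match per lexeme
Tokens: ID(k), OP(%), ID(a), OP(-), ID(k), OP(+), ID(c)


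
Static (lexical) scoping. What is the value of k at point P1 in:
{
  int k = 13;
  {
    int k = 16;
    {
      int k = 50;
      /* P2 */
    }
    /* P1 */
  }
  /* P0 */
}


k declared in the same block as P1
k = 16


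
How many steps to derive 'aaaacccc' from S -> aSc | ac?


Derivation: S => aSc => aaScc => aaaSccc => aaaacccc
Steps: 4


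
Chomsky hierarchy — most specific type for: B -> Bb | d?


Left-linear: every RHS is a terminal or one nonterminal followed by a terminal
Classification: Type 3 (Regular)


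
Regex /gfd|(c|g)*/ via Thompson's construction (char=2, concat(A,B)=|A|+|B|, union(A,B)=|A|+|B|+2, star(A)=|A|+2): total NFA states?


Syntax tree has 5 char leaf(s), 2 union(s), 1 star(s)
chars contribute 5×2 = 10; each union adds +2; each star adds +2
Total: 10 + 4 + 2 = 16 states


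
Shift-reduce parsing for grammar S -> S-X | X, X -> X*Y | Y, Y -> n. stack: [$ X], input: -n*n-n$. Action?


lookahead ∉ {*} so X won't extend; reduce S -> X
Action: reduce (S -> X)


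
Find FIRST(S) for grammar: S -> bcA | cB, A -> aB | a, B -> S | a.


Per alternative of S: FIRST(bcA) = {b}; FIRST(cB) = {c}
FIRST(S) = {b, c}


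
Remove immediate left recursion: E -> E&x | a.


Left-recursive alternatives: E&x; non-recursive: a
Introduce E': E -> aE', E' -> &xE' | ε


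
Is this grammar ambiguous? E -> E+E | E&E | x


'x+x&x' has two parse trees (no precedence encoded between + and &)
Ambiguous


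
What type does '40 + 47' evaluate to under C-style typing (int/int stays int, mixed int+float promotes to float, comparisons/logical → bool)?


Operand types: int + int
Rule: mixed int/float promotes to float; int/int stays int
Result type: int


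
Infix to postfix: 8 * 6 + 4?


Left to right (same or higher precedence on left)
Postfix: 8 6 * 4 +


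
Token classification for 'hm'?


Pattern: letter/underscore followed by alphanumerics, not a keyword
Type: IDENTIFIER


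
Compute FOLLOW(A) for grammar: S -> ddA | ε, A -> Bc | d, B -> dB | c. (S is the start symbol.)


$ ∈ FOLLOW(S). For each A -> αBβ: add FIRST(β)\{ε} to FOLLOW(B); if β nullable, add FOLLOW(A).
FOLLOW(A) = {$}


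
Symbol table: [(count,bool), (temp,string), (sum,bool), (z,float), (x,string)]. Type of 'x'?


Lookup 'x' → type string


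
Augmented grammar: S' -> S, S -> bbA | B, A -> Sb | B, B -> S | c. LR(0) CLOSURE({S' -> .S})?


Start: S' -> .S
For each item with dot before a nonterminal B, add B -> .γ for every B-production
Closure: [S' -> .S, S -> .bbA, S -> .B, B -> .S, B -> .c]


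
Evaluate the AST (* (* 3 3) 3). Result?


Evaluate inner: (* 3 3) = 9
Evaluate root: (* 9 3) = 27
Result: 27


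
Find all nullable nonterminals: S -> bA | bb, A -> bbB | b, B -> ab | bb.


A nonterminal is nullable iff some alternative derives ε (directly, or every symbol in it is nullable)
Nullable: {}


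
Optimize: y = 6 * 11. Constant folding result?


6 * 11 = 66 at compile time
Optimized: y = 66


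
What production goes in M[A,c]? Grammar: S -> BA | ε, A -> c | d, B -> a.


For [A, c]: 'c' ∈ FIRST(c)
Entry: A -> c


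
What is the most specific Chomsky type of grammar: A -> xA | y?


Right-linear: every RHS is a terminal or a terminal followed by one nonterminal
Classification: Type 3 (Regular)


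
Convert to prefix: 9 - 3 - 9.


left-to-right (same/higher precedence on left): tree is (- (- 9 3) 9)
Prefix: - - 9 3 9


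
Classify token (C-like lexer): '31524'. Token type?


Pattern: digits only
Type: INTEGER_LITERAL


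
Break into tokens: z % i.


Scan left to right, longest-match per lexeme
Tokens: ID(z), OP(%), ID(i)


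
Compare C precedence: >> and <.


'>>' is shift (level 8); '<' is relational (level 7)
Higher level binds tighter
'>>' has higher precedence than '<'


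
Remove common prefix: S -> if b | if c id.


Common prefix: 'if'
Factored: S -> if S', S' -> b | c id


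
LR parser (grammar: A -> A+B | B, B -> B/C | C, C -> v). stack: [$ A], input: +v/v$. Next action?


shift '+' to continue A -> A+B
Action: shift


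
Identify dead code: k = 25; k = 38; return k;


first assignment to k is overwritten before any read
Dead: 'k = 25'


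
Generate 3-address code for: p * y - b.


Break into single-operator statements:
t1 = p * y
t2 = t1 - b


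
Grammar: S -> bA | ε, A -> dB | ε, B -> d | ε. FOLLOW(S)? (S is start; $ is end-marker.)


$ ∈ FOLLOW(S). For each A -> αBβ: add FIRST(β)\{ε} to FOLLOW(B); if β nullable, add FOLLOW(A).
FOLLOW(S) = {$}


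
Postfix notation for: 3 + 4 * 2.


* has higher precedence, evaluate 4*2 first
Postfix: 3 4 2 * +


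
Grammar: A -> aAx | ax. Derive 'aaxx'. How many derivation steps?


Derivation: A => aAx => aaxx
Steps: 2


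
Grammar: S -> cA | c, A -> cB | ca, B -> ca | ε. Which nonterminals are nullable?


A nonterminal is nullable iff some alternative derives ε (directly, or every symbol in it is nullable)
Nullable: {B}


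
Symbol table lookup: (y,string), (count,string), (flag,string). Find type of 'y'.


Lookup 'y' → type string


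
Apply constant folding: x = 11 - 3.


11 - 3 = 8 at compile time
Optimized: x = 8


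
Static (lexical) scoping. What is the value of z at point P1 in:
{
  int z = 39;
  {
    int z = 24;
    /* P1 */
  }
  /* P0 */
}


z declared in the same block as P1
z = 24


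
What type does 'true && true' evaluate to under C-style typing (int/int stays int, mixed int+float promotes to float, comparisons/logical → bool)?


Operand types: bool && bool
Rule: logical operators take bool operands and yield bool
Result type: bool


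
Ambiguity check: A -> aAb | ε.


balanced a^n…b^n: each string has a unique parse
Unambiguous


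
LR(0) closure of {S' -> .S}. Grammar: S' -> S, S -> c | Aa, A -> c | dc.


Start: S' -> .S
For each item with dot before a nonterminal B, add B -> .γ for every B-production
Closure: [S' -> .S, S -> .c, S -> .Aa, A -> .c, A -> .dc]


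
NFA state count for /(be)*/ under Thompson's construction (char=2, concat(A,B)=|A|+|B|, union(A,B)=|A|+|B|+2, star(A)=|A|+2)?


Syntax tree has 2 char leaf(s), 0 union(s), 1 star(s)
chars contribute 2×2 = 4; each union adds +2; each star adds +2
Total: 4 + 0 + 2 = 6 states


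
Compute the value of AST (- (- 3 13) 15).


Evaluate inner: (- 3 13) = -10
Evaluate root: (- -10 15) = -25
Result: -25


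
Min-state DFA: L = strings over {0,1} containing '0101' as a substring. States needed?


KMP-style automaton: 4 progress states + 1 absorbing accept = 5
Minimal DFA: 5 states


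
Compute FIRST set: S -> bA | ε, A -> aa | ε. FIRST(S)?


Per alternative of S: FIRST(bA) = {b}; FIRST(ε) = {ε}
FIRST(S) = {b, ε}


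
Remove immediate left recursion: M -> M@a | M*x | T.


Left-recursive alternatives: M@a, M*x; non-recursive: T
Introduce M': M -> TM', M' -> @aM' | *xM' | ε


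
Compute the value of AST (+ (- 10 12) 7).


Evaluate inner: (- 10 12) = -2
Evaluate root: (+ -2 7) = 5
Result: 5


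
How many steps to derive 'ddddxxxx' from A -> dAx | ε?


Derivation: A => dAx => ddAxx => dddAxxx => ddddAxxxx => ddddxxxx
Steps: 5


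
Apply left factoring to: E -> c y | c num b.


Common prefix: 'c'
Factored: E -> c E', E' -> y | num b


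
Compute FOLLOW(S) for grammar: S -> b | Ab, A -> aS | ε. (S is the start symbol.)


$ ∈ FOLLOW(S). For each A -> αBβ: add FIRST(β)\{ε} to FOLLOW(B); if β nullable, add FOLLOW(A).
FOLLOW(S) = {$, b}


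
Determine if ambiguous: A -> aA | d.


right-linear, alternatives start with distinct terminals 'a' vs 'd': unique leftmost derivation
Unambiguous


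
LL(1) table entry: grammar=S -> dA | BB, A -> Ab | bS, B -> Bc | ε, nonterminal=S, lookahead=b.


For [S, b]: BB is nullable and 'b' ∈ FOLLOW(S)
Entry: S -> BB


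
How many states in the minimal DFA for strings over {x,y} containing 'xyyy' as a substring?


KMP-style automaton: 4 progress states + 1 absorbing accept = 5
Minimal DFA: 5 states


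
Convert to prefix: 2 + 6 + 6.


left-to-right (same/higher precedence on left): tree is (+ (+ 2 6) 6)
Prefix: + + 2 6 6


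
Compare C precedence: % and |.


'%' is multiplicative (level 10); '|' is bitwise OR (level 3)
Higher level binds tighter
'%' has higher precedence than '|'


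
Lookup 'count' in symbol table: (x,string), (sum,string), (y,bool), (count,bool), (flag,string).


Lookup 'count' → type bool


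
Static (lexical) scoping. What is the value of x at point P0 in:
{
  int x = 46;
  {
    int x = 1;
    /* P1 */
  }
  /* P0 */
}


x declared in the same block as P0
x = 46


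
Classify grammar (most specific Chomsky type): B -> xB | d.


Right-linear: every RHS is a terminal or a terminal followed by one nonterminal
Classification: Type 3 (Regular)


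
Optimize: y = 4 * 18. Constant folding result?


4 * 18 = 72 at compile time
Optimized: y = 72


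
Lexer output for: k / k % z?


Scan left to right, longest-match per lexeme
Tokens: ID(k), OP(/), ID(k), OP(%), ID(z)


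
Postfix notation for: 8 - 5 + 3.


Left to right (same or higher precedence on left)
Postfix: 8 5 - 3 +


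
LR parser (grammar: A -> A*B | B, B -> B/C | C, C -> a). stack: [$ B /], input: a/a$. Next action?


no handle; shift 'a'
Action: shift


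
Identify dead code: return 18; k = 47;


statement follows a return and is unreachable
Dead: 'k = 47'


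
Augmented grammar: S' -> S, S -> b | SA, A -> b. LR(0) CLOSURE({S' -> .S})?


Start: S' -> .S
For each item with dot before a nonterminal B, add B -> .γ for every B-production
Closure: [S' -> .S, S -> .b, S -> .SA]


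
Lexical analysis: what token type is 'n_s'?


Pattern: letter/underscore followed by alphanumerics, not a keyword
Type: IDENTIFIER


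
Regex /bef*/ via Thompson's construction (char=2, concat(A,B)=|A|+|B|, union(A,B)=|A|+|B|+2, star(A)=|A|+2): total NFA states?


Syntax tree has 3 char leaf(s), 0 union(s), 1 star(s)
chars contribute 3×2 = 6; each union adds +2; each star adds +2
Total: 6 + 0 + 2 = 8 states


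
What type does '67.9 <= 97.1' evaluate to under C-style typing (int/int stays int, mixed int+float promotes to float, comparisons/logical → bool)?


Operand types: float <= float
Rule: comparison yields bool
Result type: bool


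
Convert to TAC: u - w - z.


Break into single-operator statements:
t1 = u - w
t2 = t1 - z


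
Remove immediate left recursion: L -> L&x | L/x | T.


Left-recursive alternatives: L&x, L/x; non-recursive: T
Introduce L': L -> TL', L' -> &xL' | /xL' | ε


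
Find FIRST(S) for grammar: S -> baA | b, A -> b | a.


Per alternative of S: FIRST(baA) = {b}; FIRST(b) = {b}
FIRST(S) = {b}


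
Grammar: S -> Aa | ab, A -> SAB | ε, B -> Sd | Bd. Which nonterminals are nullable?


A nonterminal is nullable iff some alternative derives ε (directly, or every symbol in it is nullable)
Nullable: {A}


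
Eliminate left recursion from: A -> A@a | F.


Left-recursive alternatives: A@a; non-recursive: F
Introduce A': A -> FA', A' -> @aA' | ε


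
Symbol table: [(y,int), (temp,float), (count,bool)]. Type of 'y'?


Lookup 'y' → type int


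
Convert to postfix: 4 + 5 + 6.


Left to right (same or higher precedence on left)
Postfix: 4 5 + 6 +


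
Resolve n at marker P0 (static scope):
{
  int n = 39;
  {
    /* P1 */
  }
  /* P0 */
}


n declared in the same block as P0
n = 39


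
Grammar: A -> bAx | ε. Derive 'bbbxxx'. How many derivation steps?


Derivation: A => bAx => bbAxx => bbbAxxx => bbbxxx
Steps: 4


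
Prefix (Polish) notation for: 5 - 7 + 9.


left-to-right (same/higher precedence on left): tree is (+ (- 5 7) 9)
Prefix: + - 5 7 9


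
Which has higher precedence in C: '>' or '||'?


'>' is relational (level 7); '||' is logical OR (level 1)
Higher level binds tighter
'>' has higher precedence than '||'


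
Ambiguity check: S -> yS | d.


right-linear, alternatives start with distinct terminals 'y' vs 'd': unique leftmost derivation
Unambiguous


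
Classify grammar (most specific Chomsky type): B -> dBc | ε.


Single nonterminal LHS, but d^n c^n is not regular
Classification: Type 2 (Context-Free)


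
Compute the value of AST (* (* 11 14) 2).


Evaluate inner: (* 11 14) = 154
Evaluate root: (* 154 2) = 308
Result: 308


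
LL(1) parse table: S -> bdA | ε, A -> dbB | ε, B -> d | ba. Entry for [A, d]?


For [A, d]: 'd' ∈ FIRST(dbB)
Entry: A -> dbB


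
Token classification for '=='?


Pattern: operator symbol
Type: OPERATOR


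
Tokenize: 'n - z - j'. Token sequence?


Scan left to right, longest-match per lexeme
Tokens: ID(n), OP(-), ID(z), OP(-), ID(j)


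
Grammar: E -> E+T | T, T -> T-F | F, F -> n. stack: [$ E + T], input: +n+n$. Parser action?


handle 'E+T' on top; lookahead ∈ FOLLOW(E) = {+, $}
Action: reduce (E -> E+T)


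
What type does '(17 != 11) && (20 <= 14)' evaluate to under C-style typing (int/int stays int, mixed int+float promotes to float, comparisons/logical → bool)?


Operand types: bool && bool
Rule: logical operators take bool operands and yield bool
Result type: bool


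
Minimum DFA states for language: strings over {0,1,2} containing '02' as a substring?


KMP-style automaton: 2 progress states + 1 absorbing accept = 3
Minimal DFA: 3 states


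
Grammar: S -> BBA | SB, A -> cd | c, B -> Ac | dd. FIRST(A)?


Per alternative of A: FIRST(cd) = {c}; FIRST(c) = {c}
FIRST(A) = {c}


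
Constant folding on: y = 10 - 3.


10 - 3 = 7 at compile time
Optimized: y = 7


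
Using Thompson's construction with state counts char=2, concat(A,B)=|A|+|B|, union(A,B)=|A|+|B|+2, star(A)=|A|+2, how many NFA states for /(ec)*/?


Syntax tree has 2 char leaf(s), 0 union(s), 1 star(s)
chars contribute 2×2 = 4; each union adds +2; each star adds +2
Total: 4 + 0 + 2 = 6 states


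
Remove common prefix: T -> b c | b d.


Common prefix: 'b'
Factored: T -> b T', T' -> c | d


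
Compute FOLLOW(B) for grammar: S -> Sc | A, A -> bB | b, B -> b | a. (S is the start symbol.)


$ ∈ FOLLOW(S). For each A -> αBβ: add FIRST(β)\{ε} to FOLLOW(B); if β nullable, add FOLLOW(A).
FOLLOW(B) = {$, c}


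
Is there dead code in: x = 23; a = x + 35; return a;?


x is read by a's definition; a is returned
No dead code


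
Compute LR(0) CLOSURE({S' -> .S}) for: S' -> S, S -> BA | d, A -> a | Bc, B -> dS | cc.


Start: S' -> .S
For each item with dot before a nonterminal B, add B -> .γ for every B-production
Closure: [S' -> .S, S -> .BA, S -> .d, B -> .dS, B -> .cc]


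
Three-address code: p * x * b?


Break into single-operator statements:
t1 = p * x
t2 = t1 * b


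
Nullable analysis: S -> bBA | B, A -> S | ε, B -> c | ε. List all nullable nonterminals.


A nonterminal is nullable iff some alternative derives ε (directly, or every symbol in it is nullable)
Nullable: {A, B, S}


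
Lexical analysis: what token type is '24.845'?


Pattern: digits with a decimal point
Type: FLOAT_LITERAL


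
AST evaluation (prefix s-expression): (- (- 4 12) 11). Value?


Evaluate inner: (- 4 12) = -8
Evaluate root: (- -8 11) = -19
Result: -19


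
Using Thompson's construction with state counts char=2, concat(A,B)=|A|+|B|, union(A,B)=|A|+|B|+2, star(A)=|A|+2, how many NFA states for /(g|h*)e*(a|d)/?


Syntax tree has 5 char leaf(s), 2 union(s), 2 star(s)
chars contribute 5×2 = 10; each union adds +2; each star adds +2
Total: 10 + 4 + 4 = 18 states


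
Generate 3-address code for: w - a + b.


Break into single-operator statements:
t1 = w - a
t2 = t1 + b


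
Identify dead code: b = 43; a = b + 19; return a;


b is read by a's definition; a is returned
No dead code


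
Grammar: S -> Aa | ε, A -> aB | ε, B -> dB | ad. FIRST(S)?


Per alternative of S: FIRST(Aa) = {a}; FIRST(ε) = {ε}
FIRST(S) = {a, ε}


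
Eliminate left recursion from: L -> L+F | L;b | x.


Left-recursive alternatives: L+F, L;b; non-recursive: x
Introduce L': L -> xL', L' -> +FL' | ;bL' | ε


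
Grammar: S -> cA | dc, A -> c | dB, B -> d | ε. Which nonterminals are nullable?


A nonterminal is nullable iff some alternative derives ε (directly, or every symbol in it is nullable)
Nullable: {B}


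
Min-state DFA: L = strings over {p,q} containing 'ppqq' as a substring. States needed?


KMP-style automaton: 4 progress states + 1 absorbing accept = 5
Minimal DFA: 5 states


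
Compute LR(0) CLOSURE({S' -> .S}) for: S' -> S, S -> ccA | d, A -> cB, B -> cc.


Start: S' -> .S
For each item with dot before a nonterminal B, add B -> .γ for every B-production
Closure: [S' -> .S, S -> .ccA, S -> .d]


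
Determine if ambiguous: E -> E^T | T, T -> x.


precedence layered via separate nonterminal T: deterministic
Unambiguous


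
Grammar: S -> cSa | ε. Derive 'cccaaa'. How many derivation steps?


Derivation: S => cSa => ccSaa => cccSaaa => cccaaa
Steps: 4


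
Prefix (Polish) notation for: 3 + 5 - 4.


left-to-right (same/higher precedence on left): tree is (- (+ 3 5) 4)
Prefix: - + 3 5 4


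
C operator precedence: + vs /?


'/' is multiplicative (level 10); '+' is additive (level 9)
Higher level binds tighter
'/' has higher precedence than '+'


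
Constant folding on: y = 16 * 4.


16 * 4 = 64 at compile time
Optimized: y = 64


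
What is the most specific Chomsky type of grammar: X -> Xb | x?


Left-linear: every RHS is a terminal or one nonterminal followed by a terminal
Classification: Type 3 (Regular)


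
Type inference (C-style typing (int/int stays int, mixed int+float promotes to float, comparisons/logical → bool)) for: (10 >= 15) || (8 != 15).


Operand types: bool || bool
Rule: logical operators take bool operands and yield bool
Result type: bool


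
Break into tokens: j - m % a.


Scan left to right, longest-match per lexeme
Tokens: ID(j), OP(-), ID(m), OP(%), ID(a)


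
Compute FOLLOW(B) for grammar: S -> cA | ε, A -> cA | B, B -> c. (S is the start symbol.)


$ ∈ FOLLOW(S). For each A -> αBβ: add FIRST(β)\{ε} to FOLLOW(B); if β nullable, add FOLLOW(A).
FOLLOW(B) = {$}


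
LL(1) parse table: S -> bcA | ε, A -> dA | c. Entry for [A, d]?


For [A, d]: 'd' ∈ FIRST(dA)
Entry: A -> dA


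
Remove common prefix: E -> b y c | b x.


Common prefix: 'b'
Factored: E -> b E', E' -> y c | x


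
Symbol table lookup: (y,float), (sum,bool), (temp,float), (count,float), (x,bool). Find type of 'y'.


Lookup 'y' → type float


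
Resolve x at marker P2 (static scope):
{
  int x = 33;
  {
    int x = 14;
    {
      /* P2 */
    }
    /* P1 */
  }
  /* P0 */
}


P2's block does not declare x; resolves to the enclosing declaration at depth 1
x = 14


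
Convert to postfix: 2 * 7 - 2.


Left to right (same or higher precedence on left)
Postfix: 2 7 * 2 -


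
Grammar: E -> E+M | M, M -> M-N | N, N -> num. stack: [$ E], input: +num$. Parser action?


shift '+' to continue E -> E+M
Action: shift


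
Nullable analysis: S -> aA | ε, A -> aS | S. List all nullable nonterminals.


A nonterminal is nullable iff some alternative derives ε (directly, or every symbol in it is nullable)
Nullable: {A, S}


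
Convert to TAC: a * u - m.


Break into single-operator statements:
t1 = a * u
t2 = t1 - m


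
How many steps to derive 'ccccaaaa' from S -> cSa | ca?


Derivation: S => cSa => ccSaa => cccSaaa => ccccaaaa
Steps: 4


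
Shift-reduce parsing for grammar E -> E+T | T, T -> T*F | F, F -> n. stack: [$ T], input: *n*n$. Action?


shift '*' to continue T -> T*F
Action: shift


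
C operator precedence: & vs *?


'*' is multiplicative (level 10); '&' is bitwise AND (level 5)
Higher level binds tighter
'*' has higher precedence than '&'


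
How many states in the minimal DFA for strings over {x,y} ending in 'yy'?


Track the longest suffix of input matching a prefix of 'yy': 3 classes (prefixes of length 0..2)
Minimal DFA: 3 states


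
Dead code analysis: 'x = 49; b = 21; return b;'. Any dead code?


x is assigned but never read
Dead: 'x = 49'


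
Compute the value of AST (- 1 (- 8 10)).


Evaluate inner: (- 8 10) = -2
Evaluate root: (- 1 -2) = 3
Result: 3


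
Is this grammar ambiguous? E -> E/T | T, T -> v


precedence layered via separate nonterminal T: deterministic
Unambiguous


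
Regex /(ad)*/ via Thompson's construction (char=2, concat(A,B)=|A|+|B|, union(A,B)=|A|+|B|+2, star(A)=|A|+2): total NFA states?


Syntax tree has 2 char leaf(s), 0 union(s), 1 star(s)
chars contribute 2×2 = 4; each union adds +2; each star adds +2
Total: 4 + 0 + 2 = 6 states


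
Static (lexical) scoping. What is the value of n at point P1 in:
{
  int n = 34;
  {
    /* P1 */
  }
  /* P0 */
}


P1's block does not declare n; resolves to the enclosing declaration at depth 0
n = 34


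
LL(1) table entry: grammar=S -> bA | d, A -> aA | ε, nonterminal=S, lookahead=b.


For [S, b]: 'b' ∈ FIRST(bA)
Entry: S -> bA


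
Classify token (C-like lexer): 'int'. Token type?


Pattern: reserved word
Type: KEYWORD


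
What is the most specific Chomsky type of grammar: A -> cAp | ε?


Single nonterminal LHS, but c^n p^n is not regular
Classification: Type 2 (Context-Free)


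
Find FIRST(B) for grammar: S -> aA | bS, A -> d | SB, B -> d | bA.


Per alternative of B: FIRST(d) = {d}; FIRST(bA) = {b}
FIRST(B) = {b, d}


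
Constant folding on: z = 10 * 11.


10 * 11 = 110 at compile time
Optimized: z = 110


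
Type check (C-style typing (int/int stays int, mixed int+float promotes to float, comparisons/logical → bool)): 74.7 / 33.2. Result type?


Operand types: float / float
Rule: mixed int/float promotes to float; int/int stays int
Result type: float


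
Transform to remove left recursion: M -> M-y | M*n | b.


Left-recursive alternatives: M-y, M*n; non-recursive: b
Introduce M': M -> bM', M' -> -yM' | *nM' | ε


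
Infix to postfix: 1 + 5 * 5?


* has higher precedence, evaluate 5*5 first
Postfix: 1 5 5 * +


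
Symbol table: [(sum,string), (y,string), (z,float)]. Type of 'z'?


Lookup 'z' → type float


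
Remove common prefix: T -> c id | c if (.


Common prefix: 'c'
Factored: T -> c T', T' -> id | if (


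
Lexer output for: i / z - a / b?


Scan left to right, longest-match per lexeme
Tokens: ID(i), OP(/), ID(z), OP(-), ID(a), OP(/), ID(b)


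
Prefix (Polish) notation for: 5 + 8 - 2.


left-to-right (same/higher precedence on left): tree is (- (+ 5 8) 2)
Prefix: - + 5 8 2


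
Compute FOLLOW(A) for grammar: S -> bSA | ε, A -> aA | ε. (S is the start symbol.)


$ ∈ FOLLOW(S). For each A -> αBβ: add FIRST(β)\{ε} to FOLLOW(B); if β nullable, add FOLLOW(A).
FOLLOW(A) = {$, a}


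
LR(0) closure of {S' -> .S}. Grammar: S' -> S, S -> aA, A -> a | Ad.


Start: S' -> .S
For each item with dot before a nonterminal B, add B -> .γ for every B-production
Closure: [S' -> .S, S -> .aA]


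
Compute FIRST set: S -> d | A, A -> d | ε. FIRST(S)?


Per alternative of S: FIRST(d) = {d}; FIRST(A) = {d, ε}
FIRST(S) = {d, ε}


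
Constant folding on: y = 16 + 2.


16 + 2 = 18 at compile time
Optimized: y = 18


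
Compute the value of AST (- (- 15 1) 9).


Evaluate inner: (- 15 1) = 14
Evaluate root: (- 14 9) = 5
Result: 5


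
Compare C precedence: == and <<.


'<<' is shift (level 8); '==' is equality (level 6)
Higher level binds tighter
'<<' has higher precedence than '=='


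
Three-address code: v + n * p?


Break into single-operator statements:
t1 = n * p
t2 = v + t1


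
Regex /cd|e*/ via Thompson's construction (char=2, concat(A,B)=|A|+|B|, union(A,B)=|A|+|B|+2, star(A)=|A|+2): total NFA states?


Syntax tree has 3 char leaf(s), 1 union(s), 1 star(s)
chars contribute 3×2 = 6; each union adds +2; each star adds +2
Total: 6 + 2 + 2 = 10 states


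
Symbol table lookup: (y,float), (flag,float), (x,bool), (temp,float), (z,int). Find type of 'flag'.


Lookup 'flag' → type float


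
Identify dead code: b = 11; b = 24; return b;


first assignment to b is overwritten before any read
Dead: 'b = 11'


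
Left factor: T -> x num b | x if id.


Common prefix: 'x'
Factored: T -> x T', T' -> num b | if id


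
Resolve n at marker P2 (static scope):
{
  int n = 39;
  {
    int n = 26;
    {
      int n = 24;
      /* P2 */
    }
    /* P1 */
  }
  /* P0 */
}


n declared in the same block as P2
n = 24


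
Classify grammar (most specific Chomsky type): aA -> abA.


LHS has context (more than one symbol) and |LHS| ≤ |RHS|
Classification: Type 1 (Context-Sensitive)


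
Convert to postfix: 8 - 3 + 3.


Left to right (same or higher precedence on left)
Postfix: 8 3 - 3 +


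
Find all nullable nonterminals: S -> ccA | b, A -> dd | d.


A nonterminal is nullable iff some alternative derives ε (directly, or every symbol in it is nullable)
Nullable: {}


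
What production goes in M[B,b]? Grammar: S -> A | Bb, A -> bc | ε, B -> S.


For [B, b]: 'b' ∈ FIRST(S)
Entry: B -> S


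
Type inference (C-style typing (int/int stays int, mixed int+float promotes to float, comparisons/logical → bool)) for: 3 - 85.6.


Operand types: int - float
Rule: mixed int/float promotes to float; int/int stays int
Result type: float


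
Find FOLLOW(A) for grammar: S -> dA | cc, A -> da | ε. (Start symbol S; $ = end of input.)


$ ∈ FOLLOW(S). For each A -> αBβ: add FIRST(β)\{ε} to FOLLOW(B); if β nullable, add FOLLOW(A).
FOLLOW(A) = {$}


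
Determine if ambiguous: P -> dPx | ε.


balanced d^n…x^n: each string has a unique parse
Unambiguous


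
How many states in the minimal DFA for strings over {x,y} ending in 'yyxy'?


Track the longest suffix of input matching a prefix of 'yyxy': 5 classes (prefixes of length 0..4)
Minimal DFA: 5 states


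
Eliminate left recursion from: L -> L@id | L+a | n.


Left-recursive alternatives: L@id, L+a; non-recursive: n
Introduce L': L -> nL', L' -> @idL' | +aL' | ε


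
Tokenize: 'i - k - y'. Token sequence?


Scan left to right, longest-match per lexeme
Tokens: ID(i), OP(-), ID(k), OP(-), ID(y)


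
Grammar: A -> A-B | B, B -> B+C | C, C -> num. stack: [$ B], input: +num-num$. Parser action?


shift '+' to continue B -> B+C
Action: shift


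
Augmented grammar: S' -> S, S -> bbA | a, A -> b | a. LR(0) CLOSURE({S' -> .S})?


Start: S' -> .S
For each item with dot before a nonterminal B, add B -> .γ for every B-production
Closure: [S' -> .S, S -> .bbA, S -> .a]


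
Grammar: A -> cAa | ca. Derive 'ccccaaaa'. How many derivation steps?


Derivation: A => cAa => ccAaa => cccAaaa => ccccaaaa
Steps: 4


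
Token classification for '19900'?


Pattern: digits only
Type: INTEGER_LITERAL


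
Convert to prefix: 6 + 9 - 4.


left-to-right (same/higher precedence on left): tree is (- (+ 6 9) 4)
Prefix: - + 6 9 4


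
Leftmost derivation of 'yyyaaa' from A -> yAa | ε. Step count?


Derivation: A => yAa => yyAaa => yyyAaaa => yyyaaa
Steps: 4


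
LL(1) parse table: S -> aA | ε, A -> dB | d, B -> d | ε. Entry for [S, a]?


For [S, a]: 'a' ∈ FIRST(aA)
Entry: S -> aA


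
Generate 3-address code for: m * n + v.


Break into single-operator statements:
t1 = m * n
t2 = t1 + v


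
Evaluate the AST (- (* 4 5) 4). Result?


Evaluate inner: (* 4 5) = 20
Evaluate root: (- 20 4) = 16
Result: 16


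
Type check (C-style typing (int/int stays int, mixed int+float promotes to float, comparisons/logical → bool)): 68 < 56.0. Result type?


Operand types: int < float
Rule: comparison yields bool
Result type: bool


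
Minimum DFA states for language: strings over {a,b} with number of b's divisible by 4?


Track (count of b) mod 4: states 0..3, accept at 0
Minimal DFA: 4 states


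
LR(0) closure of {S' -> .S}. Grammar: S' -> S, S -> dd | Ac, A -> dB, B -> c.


Start: S' -> .S
For each item with dot before a nonterminal B, add B -> .γ for every B-production
Closure: [S' -> .S, S -> .dd, S -> .Ac, A -> .dB]
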